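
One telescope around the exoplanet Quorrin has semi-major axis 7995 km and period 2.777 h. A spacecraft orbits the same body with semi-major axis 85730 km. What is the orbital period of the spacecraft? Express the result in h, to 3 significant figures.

T₂ ≈ 97.5 h

Kepler's third law: T² ∝ a³, so T₂ = T₁ (a₂/a₁)^(3/2).
a₂/a₁ = 10.72, (a₂/a₁)^(3/2) = 35.11.
T₂ = 2.777 × 35.11 = 97.51 h.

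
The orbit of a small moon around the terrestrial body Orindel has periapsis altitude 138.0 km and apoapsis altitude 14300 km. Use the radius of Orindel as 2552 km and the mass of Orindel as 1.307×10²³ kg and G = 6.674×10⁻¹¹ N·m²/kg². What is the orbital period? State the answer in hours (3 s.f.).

μ = GM = 6.674×10⁻¹¹ × 1.307×10²³ = 8.723×10¹² m³/s².
r_p = 2552 + 138.0 = 2690.0 km = 2.6900×10⁶ m.
r_a = 2552 + 14300 = 16852 km = 1.6852×10⁷ m.
Semi-major axis a = (r_p + r_a)/2 = (2690.0 + 16852)/2 = 9771.0 km = 9.771×10⁶ m.
By Kepler's third law T = 2π√(a³/μ) = 2π × 1.034×10⁴ = 6.498×10⁴ s.
= 18.05 hours.

T ≈ 18.0 hours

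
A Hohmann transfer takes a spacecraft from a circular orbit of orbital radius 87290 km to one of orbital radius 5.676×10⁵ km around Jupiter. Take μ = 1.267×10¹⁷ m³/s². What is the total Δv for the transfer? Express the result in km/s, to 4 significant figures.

Δv_total ≈ 19.29 km/s

r₁ = 87290 km = 8.729×10⁷ m.
r₂ = 5.676×10⁵ km = 5.676×10⁸ m.
Transfer ellipse a_t = (r₁ + r₂)/2 = 3.274×10⁸ m.
At r₁: circular v_c1 = √(μ/r₁) = 38100 m/s; transfer-perijove v_p = √[μ(2/r₁ − 1/a_t)] = 50160 m/s.
Δv₁ = v_p − v_c1 = 12060 m/s.
At r₂: circular v_c2 = √(μ/r₂) = 14940 m/s; transfer-apojove v_a = √[μ(2/r₂ − 1/a_t)] = 7714 m/s.
Δv₂ = v_c2 − v_a = 7227 m/s.
Total Δv = Δv₁ + Δv₂ = 19290 m/s = 19.29 km/s.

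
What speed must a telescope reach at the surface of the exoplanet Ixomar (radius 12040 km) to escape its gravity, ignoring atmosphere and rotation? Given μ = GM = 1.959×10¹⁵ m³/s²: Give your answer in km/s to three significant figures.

v_esc ≈ 18.0 km/s

r = R = 1.204×10⁷ m.
Escape speed v_esc = √(2μ/r) = √(2 × 1.959×10¹⁵ / 1.204×10⁷) = √(3.254×10⁸) = 18040 m/s.
= 18.04 km/s.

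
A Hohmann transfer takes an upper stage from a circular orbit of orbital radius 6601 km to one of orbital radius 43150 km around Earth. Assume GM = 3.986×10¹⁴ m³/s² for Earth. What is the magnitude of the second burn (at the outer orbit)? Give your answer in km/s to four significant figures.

r₁ = 6601 km = 6.601×10⁶ m.
r₂ = 43150 km = 4.315×10⁷ m.
Transfer ellipse a_t = (r₁ + r₂)/2 = 2.488×10⁷ m.
At r₁: circular v_c1 = √(μ/r₁) = 7771 m/s; transfer-perigee v_p = √[μ(2/r₁ − 1/a_t)] = 10230 m/s.
At r₂: circular v_c2 = √(μ/r₂) = 3039 m/s; transfer-apogee v_a = √[μ(2/r₂ − 1/a_t)] = 1566 m/s.
Δv₂ = v_c2 − v_a = 1474 m/s.
= 1.474 km/s.

Δv ≈ 1.474 km/s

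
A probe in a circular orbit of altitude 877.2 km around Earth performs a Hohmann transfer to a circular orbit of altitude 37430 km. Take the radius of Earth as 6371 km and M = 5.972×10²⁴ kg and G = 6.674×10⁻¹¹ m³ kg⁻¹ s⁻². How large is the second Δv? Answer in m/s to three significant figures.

Δv ≈ 1410 m/s

μ = GM = 6.674×10⁻¹¹ × 5.972×10²⁴ = 3.986×10¹⁴ m³/s².
r₁ = 6371 + 877.2 = 7248.2 km = 7.2482×10⁶ m.
r₂ = 6371 + 37430 = 43801 km = 4.3801×10⁷ m.
Transfer ellipse a_t = (r₁ + r₂)/2 = 2.552×10⁷ m.
At r₁: circular v_c1 = √(μ/r₁) = 7415 m/s; transfer-perigee v_p = √[μ(2/r₁ − 1/a_t)] = 9714 m/s.
At r₂: circular v_c2 = √(μ/r₂) = 3017 m/s; transfer-apogee v_a = √[μ(2/r₂ − 1/a_t)] = 1607 m/s.
Δv₂ = v_c2 − v_a = 1409 m/s.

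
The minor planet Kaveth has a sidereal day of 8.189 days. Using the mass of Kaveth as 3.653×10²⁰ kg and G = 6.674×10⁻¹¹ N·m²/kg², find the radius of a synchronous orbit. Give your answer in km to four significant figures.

r_sync ≈ 6762 km

μ = GM = 6.674×10⁻¹¹ × 3.653×10²⁰ = 2.438×10¹⁰ m³/s².
T = 8.189 days = 7.075×10⁵ s.
A synchronous orbit has period T, so by Kepler's third law a = (μT²/4π²)^(1/3).
μT²/4π² = 2.438×10¹⁰ × (7.075×10⁵)² / 39.48 = 3.091×10²⁰ m³.
a = 6.762×10⁶ m = 6761.7 km.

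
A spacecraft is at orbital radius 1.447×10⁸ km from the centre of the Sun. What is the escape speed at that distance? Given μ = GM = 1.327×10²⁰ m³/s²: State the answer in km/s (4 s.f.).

v_esc ≈ 42.83 km/s

r = 1.447×10⁸ km = 1.447×10¹¹ m.
Escape speed v_esc = √(2μ/r) = √(2 × 1.327×10²⁰ / 1.447×10¹¹) = √(1.834×10⁹) = 42830 m/s.
= 42.83 km/s.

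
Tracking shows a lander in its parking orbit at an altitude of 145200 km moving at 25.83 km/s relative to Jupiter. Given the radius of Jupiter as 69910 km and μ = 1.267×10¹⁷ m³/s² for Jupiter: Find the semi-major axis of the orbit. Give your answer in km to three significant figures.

r = 69910 + 145200 = 2.1511×10⁵ km = 2.151×10⁸ m.
Vis-viva rearranged: 1/a = 2/r − v²/μ = 9.298×10⁻⁹ − 5.266×10⁻⁹ = 4.032×10⁻⁹ m⁻¹.
a = 2.480×10⁸ m = 2.4804×10⁵ km.

a ≈ 2.48×10⁵ km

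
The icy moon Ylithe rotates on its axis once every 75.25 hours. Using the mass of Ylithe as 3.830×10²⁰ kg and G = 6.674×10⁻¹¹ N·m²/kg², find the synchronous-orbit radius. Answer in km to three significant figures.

r_sync ≈ 3620 km

μ = GM = 6.674×10⁻¹¹ × 3.830×10²⁰ = 2.556×10¹⁰ m³/s².
T = 75.25 hours = 2.709×10⁵ s.
A synchronous orbit has period T, so by Kepler's third law a = (μT²/4π²)^(1/3).
μT²/4π² = 2.556×10¹⁰ × (2.709×10⁵)² / 39.48 = 4.752×10¹⁹ m³.
a = 3.622×10⁶ m = 3622.0 km.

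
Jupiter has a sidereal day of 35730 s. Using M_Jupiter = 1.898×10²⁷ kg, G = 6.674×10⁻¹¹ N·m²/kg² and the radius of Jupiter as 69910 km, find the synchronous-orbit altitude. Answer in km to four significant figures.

h_sync ≈ 90090 km

μ = GM = 6.674×10⁻¹¹ × 1.898×10²⁷ = 1.267×10¹⁷ m³/s².
A synchronous orbit has period T, so by Kepler's third law a = (μT²/4π²)^(1/3).
μT²/4π² = 1.267×10¹⁷ × (3.573×10⁴)² / 39.48 = 4.096×10²⁴ m³.
a = 1.600×10⁸ m = 1.6000×10⁵ km.
Altitude h = a − R = 1.6000×10⁵ − 69910 = 90094 km.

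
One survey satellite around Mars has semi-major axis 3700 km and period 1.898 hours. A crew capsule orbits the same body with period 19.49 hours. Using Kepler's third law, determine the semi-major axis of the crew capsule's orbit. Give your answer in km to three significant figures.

Kepler's third law: a³ ∝ T², so a₂ = a₁ (T₂/T₁)^(2/3).
T₂/T₁ = 10.27, (T₂/T₁)^(2/3) = 4.724.
a₂ = 3700 × 4.724 = 17480 km.

a₂ ≈ 17500 km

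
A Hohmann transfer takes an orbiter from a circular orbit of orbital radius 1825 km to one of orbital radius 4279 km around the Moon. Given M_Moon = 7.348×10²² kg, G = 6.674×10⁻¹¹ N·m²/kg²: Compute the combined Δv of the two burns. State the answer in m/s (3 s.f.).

Δv_total ≈ 544 m/s

μ = GM = 6.674×10⁻¹¹ × 7.348×10²² = 4.904×10¹² m³/s².
r₁ = 1825 km = 1.825×10⁶ m.
r₂ = 4279 km = 4.279×10⁶ m.
Transfer ellipse a_t = (r₁ + r₂)/2 = 3.052×10⁶ m.
At r₁: circular v_c1 = √(μ/r₁) = 1639 m/s; transfer-perilune v_p = √[μ(2/r₁ − 1/a_t)] = 1941 m/s.
Δv₁ = v_p − v_c1 = 301.7 m/s.
At r₂: circular v_c2 = √(μ/r₂) = 1071 m/s; transfer-apolune v_a = √[μ(2/r₂ − 1/a_t)] = 827.8 m/s.
Δv₂ = v_c2 − v_a = 242.7 m/s.
Total Δv = Δv₁ + Δv₂ = 544.5 m/s.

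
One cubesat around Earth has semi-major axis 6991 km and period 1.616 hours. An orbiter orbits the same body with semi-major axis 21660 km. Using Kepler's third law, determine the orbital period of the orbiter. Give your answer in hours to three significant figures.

T₂ ≈ 8.81 hours

Kepler's third law: T² ∝ a³, so T₂ = T₁ (a₂/a₁)^(3/2).
a₂/a₁ = 3.098, (a₂/a₁)^(3/2) = 5.454.
T₂ = 1.616 × 5.454 = 8.813 hours.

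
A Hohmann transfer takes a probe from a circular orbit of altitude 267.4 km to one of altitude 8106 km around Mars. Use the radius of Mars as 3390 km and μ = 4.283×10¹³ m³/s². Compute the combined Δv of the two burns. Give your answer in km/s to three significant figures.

r₁ = 3390 + 267.4 = 3657.4 km = 3.6574×10⁶ m.
r₂ = 3390 + 8106 = 11496 km = 1.1496×10⁷ m.
Transfer ellipse a_t = (r₁ + r₂)/2 = 7.577×10⁶ m.
At r₁: circular v_c1 = √(μ/r₁) = 3422 m/s; transfer-periapsis v_p = √[μ(2/r₁ − 1/a_t)] = 4215 m/s.
Δv₁ = v_p − v_c1 = 793.2 m/s.
At r₂: circular v_c2 = √(μ/r₂) = 1930 m/s; transfer-apoapsis v_a = √[μ(2/r₂ − 1/a_t)] = 1341 m/s.
Δv₂ = v_c2 − v_a = 589.1 m/s.
Total Δv = Δv₁ + Δv₂ = 1382 m/s = 1.382 km/s.

Δv_total ≈ 1.38 km/s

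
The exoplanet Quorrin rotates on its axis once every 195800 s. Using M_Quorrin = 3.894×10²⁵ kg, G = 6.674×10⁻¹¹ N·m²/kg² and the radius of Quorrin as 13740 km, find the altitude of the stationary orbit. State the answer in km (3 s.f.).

μ = GM = 6.674×10⁻¹¹ × 3.894×10²⁵ = 2.599×10¹⁵ m³/s².
A synchronous orbit has period T, so by Kepler's third law a = (μT²/4π²)^(1/3).
μT²/4π² = 2.599×10¹⁵ × (1.958×10⁵)² / 39.48 = 2.524×10²⁴ m³.
a = 1.361×10⁸ m = 1.3615×10⁵ km.
Altitude h = a − R = 1.3615×10⁵ − 13740 = 1.2241×10⁵ km.

h_sync ≈ 1.22×10⁵ km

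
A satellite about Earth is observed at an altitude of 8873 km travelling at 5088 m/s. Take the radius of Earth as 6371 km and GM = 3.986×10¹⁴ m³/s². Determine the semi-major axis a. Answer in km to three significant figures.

r = 6371 + 8873 = 15244 km = 1.524×10⁷ m.
Vis-viva rearranged: 1/a = 2/r − v²/μ = 1.312×10⁻⁷ − 6.495×10⁻⁸ = 6.625×10⁻⁸ m⁻¹.
a = 1.509×10⁷ m = 15094 km.

a ≈ 15100 km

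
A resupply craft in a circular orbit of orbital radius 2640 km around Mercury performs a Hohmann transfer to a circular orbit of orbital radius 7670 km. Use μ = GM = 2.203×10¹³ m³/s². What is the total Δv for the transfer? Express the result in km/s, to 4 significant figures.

Δv_total ≈ 1.117 km/s

r₁ = 2640 km = 2.640×10⁶ m.
r₂ = 7670 km = 7.670×10⁶ m.
Transfer ellipse a_t = (r₁ + r₂)/2 = 5.155×10⁶ m.
At r₁: circular v_c1 = √(μ/r₁) = 2889 m/s; transfer-periherm v_p = √[μ(2/r₁ − 1/a_t)] = 3524 m/s.
Δv₁ = v_p − v_c1 = 634.9 m/s.
At r₂: circular v_c2 = √(μ/r₂) = 1695 m/s; transfer-apoherm v_a = √[μ(2/r₂ − 1/a_t)] = 1213 m/s.
Δv₂ = v_c2 − v_a = 481.9 m/s.
Total Δv = Δv₁ + Δv₂ = 1117 m/s = 1.117 km/s.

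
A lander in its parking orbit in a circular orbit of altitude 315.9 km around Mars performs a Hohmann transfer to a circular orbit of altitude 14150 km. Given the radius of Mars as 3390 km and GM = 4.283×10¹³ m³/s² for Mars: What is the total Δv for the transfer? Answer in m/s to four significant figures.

r₁ = 3390 + 315.9 = 3705.9 km = 3.7059×10⁶ m.
r₂ = 3390 + 14150 = 17540 km = 1.7540×10⁷ m.
Transfer ellipse a_t = (r₁ + r₂)/2 = 1.062×10⁷ m.
At r₁: circular v_c1 = √(μ/r₁) = 3400 m/s; transfer-periapsis v_p = √[μ(2/r₁ − 1/a_t)] = 4368 m/s.
Δv₁ = v_p − v_c1 = 968.8 m/s.
At r₂: circular v_c2 = √(μ/r₂) = 1563 m/s; transfer-apoapsis v_a = √[μ(2/r₂ − 1/a_t)] = 923.0 m/s.
Δv₂ = v_c2 − v_a = 639.7 m/s.
Total Δv = Δv₁ + Δv₂ = 1608 m/s.

Δv_total ≈ 1608 m/s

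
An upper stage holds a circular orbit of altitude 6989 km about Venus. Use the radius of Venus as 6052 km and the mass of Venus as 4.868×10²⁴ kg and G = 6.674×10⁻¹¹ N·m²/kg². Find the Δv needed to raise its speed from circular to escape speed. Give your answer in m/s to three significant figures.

Δv ≈ 2070 m/s

μ = GM = 6.674×10⁻¹¹ × 4.868×10²⁴ = 3.249×10¹⁴ m³/s².
r = 6052 + 6989 = 13041 km = 1.3041×10⁷ m.
Circular speed v_c = √(μ/r) = 4991 m/s.
Escape speed v_esc = √(2μ/r) = √2 × v_c = 7059 m/s.
Δv = v_esc − v_c = 2067 m/s.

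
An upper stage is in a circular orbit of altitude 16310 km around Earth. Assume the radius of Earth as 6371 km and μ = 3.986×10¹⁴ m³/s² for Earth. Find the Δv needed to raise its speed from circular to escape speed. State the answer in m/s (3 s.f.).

r = 6371 + 16310 = 22681 km = 2.2681×10⁷ m.
Circular speed v_c = √(μ/r) = 4192 m/s.
Escape speed v_esc = √(2μ/r) = √2 × v_c = 5929 m/s.
Δv = v_esc − v_c = 1736 m/s.

Δv ≈ 1740 m/s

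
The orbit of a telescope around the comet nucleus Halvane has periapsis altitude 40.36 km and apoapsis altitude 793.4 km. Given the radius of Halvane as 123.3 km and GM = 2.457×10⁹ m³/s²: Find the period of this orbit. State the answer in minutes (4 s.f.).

r_p = 123.3 + 40.36 = 163.66 km = 1.6366×10⁵ m.
r_a = 123.3 + 793.4 = 916.70 km = 9.1670×10⁵ m.
Semi-major axis a = (r_p + r_a)/2 = (163.66 + 916.70)/2 = 540.18 km = 5.402×10⁵ m.
By Kepler's third law T = 2π√(a³/μ) = 2π × 8.009×10³ = 5.033×10⁴ s.
= 838.8 minutes.

T ≈ 838.8 minutes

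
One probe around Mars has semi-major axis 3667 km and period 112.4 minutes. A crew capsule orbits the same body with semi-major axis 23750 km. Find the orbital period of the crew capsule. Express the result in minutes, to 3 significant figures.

T₂ ≈ 1850 minutes

Kepler's third law: T² ∝ a³, so T₂ = T₁ (a₂/a₁)^(3/2).
a₂/a₁ = 6.477, (a₂/a₁)^(3/2) = 16.48.
T₂ = 112.4 × 16.48 = 1853 minutes.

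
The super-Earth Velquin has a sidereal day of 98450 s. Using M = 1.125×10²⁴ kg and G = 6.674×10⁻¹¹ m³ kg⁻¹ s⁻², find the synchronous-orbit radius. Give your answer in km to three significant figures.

μ = GM = 6.674×10⁻¹¹ × 1.125×10²⁴ = 7.508×10¹³ m³/s².
A synchronous orbit has period T, so by Kepler's third law a = (μT²/4π²)^(1/3).
μT²/4π² = 7.508×10¹³ × (9.845×10⁴)² / 39.48 = 1.843×10²² m³.
a = 2.642×10⁷ m = 26416 km.

r_sync ≈ 26400 km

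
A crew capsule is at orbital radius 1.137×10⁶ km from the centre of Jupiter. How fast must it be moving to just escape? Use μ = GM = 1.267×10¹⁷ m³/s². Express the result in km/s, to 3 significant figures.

v_esc ≈ 14.9 km/s

r = 1.137×10⁶ km = 1.137×10⁹ m.
Escape speed v_esc = √(2μ/r) = √(2 × 1.267×10¹⁷ / 1.137×10⁹) = √(2.229×10⁸) = 14930 m/s.
= 14.93 km/s.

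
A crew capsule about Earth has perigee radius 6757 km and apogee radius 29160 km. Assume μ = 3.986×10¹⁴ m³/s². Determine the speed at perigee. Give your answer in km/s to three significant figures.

Semi-major axis a = (r_p + r_a)/2 = 17958 km = 1.796×10⁷ m.
Vis-viva: v² = μ(2/r − 1/a) = 3.986×10¹⁴ × (2.960×10⁻⁷ − 5.568×10⁻⁸) = 9.579×10⁷ m²/s².
v = 9787 m/s = 9.787 km/s.

v ≈ 9.79 km/s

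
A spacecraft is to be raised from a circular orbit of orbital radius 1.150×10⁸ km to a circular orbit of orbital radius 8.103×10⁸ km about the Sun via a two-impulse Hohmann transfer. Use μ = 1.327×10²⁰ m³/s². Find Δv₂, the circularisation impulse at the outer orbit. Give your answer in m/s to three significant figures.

Δv ≈ 6420 m/s

r₁ = 1.150×10⁸ km = 1.150×10¹¹ m.
r₂ = 8.103×10⁸ km = 8.103×10¹¹ m.
Transfer ellipse a_t = (r₁ + r₂)/2 = 4.626×10¹¹ m.
At r₁: circular v_c1 = √(μ/r₁) = 33970 m/s; transfer-perihelion v_p = √[μ(2/r₁ − 1/a_t)] = 44960 m/s.
At r₂: circular v_c2 = √(μ/r₂) = 12800 m/s; transfer-aphelion v_a = √[μ(2/r₂ − 1/a_t)] = 6380 m/s.
Δv₂ = v_c2 − v_a = 6417 m/s.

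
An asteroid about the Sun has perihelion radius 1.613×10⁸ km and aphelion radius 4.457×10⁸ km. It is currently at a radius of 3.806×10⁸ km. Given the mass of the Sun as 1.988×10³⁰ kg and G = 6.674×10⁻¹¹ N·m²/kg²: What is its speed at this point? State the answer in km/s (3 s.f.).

v ≈ 16.1 km/s

μ = GM = 6.674×10⁻¹¹ × 1.988×10³⁰ = 1.327×10²⁰ m³/s².
Semi-major axis a = (r_p + r_a)/2 = 3.0350×10⁸ km = 3.035×10¹¹ m.
Vis-viva: v² = μ(2/r − 1/a) = 1.327×10²⁰ × (5.255×10⁻¹² − 3.295×10⁻¹²) = 2.600×10⁸ m²/s².
v = 16130 m/s = 16.13 km/s.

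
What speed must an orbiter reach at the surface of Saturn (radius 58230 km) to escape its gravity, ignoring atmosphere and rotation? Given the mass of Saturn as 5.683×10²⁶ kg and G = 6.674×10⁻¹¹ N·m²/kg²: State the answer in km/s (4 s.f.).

μ = GM = 6.674×10⁻¹¹ × 5.683×10²⁶ = 3.793×10¹⁶ m³/s².
r = R = 5.823×10⁷ m.
Escape speed v_esc = √(2μ/r) = √(2 × 3.793×10¹⁶ / 5.823×10⁷) = √(1.303×10⁹) = 36090 m/s.
= 36.09 km/s.

v_esc ≈ 36.09 km/s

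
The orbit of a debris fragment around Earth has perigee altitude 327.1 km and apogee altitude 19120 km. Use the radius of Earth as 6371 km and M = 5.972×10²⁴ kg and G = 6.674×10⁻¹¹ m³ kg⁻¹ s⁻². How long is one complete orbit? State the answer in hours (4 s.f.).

T ≈ 5.645 hours

μ = GM = 6.674×10⁻¹¹ × 5.972×10²⁴ = 3.986×10¹⁴ m³/s².
r_p = 6371 + 327.1 = 6698.1 km = 6.6981×10⁶ m.
r_a = 6371 + 19120 = 25491 km = 2.5491×10⁷ m.
Semi-major axis a = (r_p + r_a)/2 = (6698.1 + 25491)/2 = 16095 km = 1.609×10⁷ m.
By Kepler's third law T = 2π√(a³/μ) = 2π × 3.234×10³ = 2.032×10⁴ s.
= 5.645 hours.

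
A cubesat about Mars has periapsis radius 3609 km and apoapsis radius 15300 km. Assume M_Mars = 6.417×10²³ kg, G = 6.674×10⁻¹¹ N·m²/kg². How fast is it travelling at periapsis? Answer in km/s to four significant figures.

v ≈ 4.382 km/s

μ = GM = 6.674×10⁻¹¹ × 6.417×10²³ = 4.283×10¹³ m³/s².
Semi-major axis a = (r_p + r_a)/2 = 9454.5 km = 9.454×10⁶ m.
Vis-viva: v² = μ(2/r − 1/a) = 4.283×10¹³ × (5.542×10⁻⁷ − 1.058×10⁻⁷) = 1.920×10⁷ m²/s².
v = 4382 m/s = 4.382 km/s.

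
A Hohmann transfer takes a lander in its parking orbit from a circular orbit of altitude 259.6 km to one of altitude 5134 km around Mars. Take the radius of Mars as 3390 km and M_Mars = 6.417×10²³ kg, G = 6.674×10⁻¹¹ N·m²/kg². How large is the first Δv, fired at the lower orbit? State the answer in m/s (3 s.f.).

μ = GM = 6.674×10⁻¹¹ × 6.417×10²³ = 4.283×10¹³ m³/s².
r₁ = 3390 + 259.6 = 3649.6 km = 3.6496×10⁶ m.
r₂ = 3390 + 5134 = 8524.0 km = 8.5240×10⁶ m.
Transfer ellipse a_t = (r₁ + r₂)/2 = 6.087×10⁶ m.
At r₁: circular v_c1 = √(μ/r₁) = 3426 m/s; transfer-periapsis v_p = √[μ(2/r₁ − 1/a_t)] = 4054 m/s.
Δv₁ = v_p − v_c1 = 628.2 m/s.

Δv ≈ 628 m/s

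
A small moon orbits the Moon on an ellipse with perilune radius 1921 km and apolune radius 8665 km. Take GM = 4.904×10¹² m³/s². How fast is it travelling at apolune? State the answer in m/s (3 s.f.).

v ≈ 453 m/s

Semi-major axis a = (r_p + r_a)/2 = 5293.0 km = 5.293×10⁶ m.
Vis-viva: v² = μ(2/r − 1/a) = 4.904×10¹² × (2.308×10⁻⁷ − 1.889×10⁻⁷) = 2.054×10⁵ m²/s².
v = 453.2 m/s.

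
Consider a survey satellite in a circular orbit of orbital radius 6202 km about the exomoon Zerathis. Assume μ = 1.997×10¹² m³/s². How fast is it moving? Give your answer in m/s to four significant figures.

r = 6202 km = 6.202×10⁶ m.
For a circular orbit v = √(μ/r) = √(1.997×10¹² / 6.202×10⁶) = √(3.220×10⁵) = 567.4 m/s.

v ≈ 567.4 m/s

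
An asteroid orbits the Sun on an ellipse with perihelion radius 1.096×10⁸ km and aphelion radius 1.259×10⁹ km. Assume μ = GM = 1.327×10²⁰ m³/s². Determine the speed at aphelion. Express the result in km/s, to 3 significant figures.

v ≈ 4.11 km/s

Semi-major axis a = (r_p + r_a)/2 = 6.8430×10⁸ km = 6.843×10¹¹ m.
Vis-viva: v² = μ(2/r − 1/a) = 1.327×10²⁰ × (1.589×10⁻¹² − 1.461×10⁻¹²) = 1.688×10⁷ m²/s².
v = 4109 m/s = 4.109 km/s.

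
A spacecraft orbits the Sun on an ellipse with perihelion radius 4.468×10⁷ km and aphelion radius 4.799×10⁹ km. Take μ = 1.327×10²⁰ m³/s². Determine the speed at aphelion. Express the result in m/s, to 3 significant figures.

Semi-major axis a = (r_p + r_a)/2 = 2.4218×10⁹ km = 2.422×10¹² m.
Vis-viva: v² = μ(2/r − 1/a) = 1.327×10²⁰ × (4.168×10⁻¹³ − 4.129×10⁻¹³) = 5.101×10⁵ m²/s².
v = 714.2 m/s.

v ≈ 714 m/s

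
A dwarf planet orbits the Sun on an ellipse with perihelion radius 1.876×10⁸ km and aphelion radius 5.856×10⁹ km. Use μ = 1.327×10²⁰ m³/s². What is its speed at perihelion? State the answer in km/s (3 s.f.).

v ≈ 37.0 km/s

Semi-major axis a = (r_p + r_a)/2 = 3.0218×10⁹ km = 3.022×10¹² m.
Vis-viva: v² = μ(2/r − 1/a) = 1.327×10²⁰ × (1.066×10⁻¹¹ − 3.309×10⁻¹³) = 1.371×10⁹ m²/s².
v = 37020 m/s = 37.02 km/s.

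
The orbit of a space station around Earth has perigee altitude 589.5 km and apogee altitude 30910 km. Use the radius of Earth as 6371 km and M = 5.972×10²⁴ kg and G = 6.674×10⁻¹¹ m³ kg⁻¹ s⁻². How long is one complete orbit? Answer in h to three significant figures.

T ≈ 9.10 h

μ = GM = 6.674×10⁻¹¹ × 5.972×10²⁴ = 3.986×10¹⁴ m³/s².
r_p = 6371 + 589.5 = 6960.5 km = 6.9605×10⁶ m.
r_a = 6371 + 30910 = 37281 km = 3.7281×10⁷ m.
Semi-major axis a = (r_p + r_a)/2 = (6960.5 + 37281)/2 = 22121 km = 2.212×10⁷ m.
By Kepler's third law T = 2π√(a³/μ) = 2π × 5.211×10³ = 3.274×10⁴ s.
= 9.095 h.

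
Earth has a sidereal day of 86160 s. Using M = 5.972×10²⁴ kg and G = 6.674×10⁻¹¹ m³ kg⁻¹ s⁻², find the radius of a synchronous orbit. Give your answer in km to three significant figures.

r_sync ≈ 42200 km

μ = GM = 6.674×10⁻¹¹ × 5.972×10²⁴ = 3.986×10¹⁴ m³/s².
A synchronous orbit has period T, so by Kepler's third law a = (μT²/4π²)^(1/3).
μT²/4π² = 3.986×10¹⁴ × (8.616×10⁴)² / 39.48 = 7.495×10²² m³.
a = 4.216×10⁷ m = 42162 km.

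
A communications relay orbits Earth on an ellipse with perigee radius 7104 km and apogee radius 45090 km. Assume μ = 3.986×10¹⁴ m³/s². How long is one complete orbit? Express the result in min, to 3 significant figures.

Semi-major axis a = (r_p + r_a)/2 = (7104.0 + 45090)/2 = 26097 km = 2.610×10⁷ m.
By Kepler's third law T = 2π√(a³/μ) = 2π × 6.678×10³ = 4.196×10⁴ s.
= 699.3 min.

T ≈ 699 min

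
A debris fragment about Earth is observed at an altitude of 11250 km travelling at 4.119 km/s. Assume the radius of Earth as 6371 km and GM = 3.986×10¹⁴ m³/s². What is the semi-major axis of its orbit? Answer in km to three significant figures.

r = 6371 + 11250 = 17621 km = 1.762×10⁷ m.
Vis-viva rearranged: 1/a = 2/r − v²/μ = 1.135×10⁻⁷ − 4.256×10⁻⁸ = 7.094×10⁻⁸ m⁻¹.
a = 1.410×10⁷ m = 14097 km.

a ≈ 14100 km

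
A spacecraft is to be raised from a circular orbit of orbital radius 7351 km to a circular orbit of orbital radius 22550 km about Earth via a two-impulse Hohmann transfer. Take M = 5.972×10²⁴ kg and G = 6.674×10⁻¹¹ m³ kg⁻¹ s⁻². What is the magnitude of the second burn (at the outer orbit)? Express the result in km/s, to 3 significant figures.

μ = GM = 6.674×10⁻¹¹ × 5.972×10²⁴ = 3.986×10¹⁴ m³/s².
r₁ = 7351 km = 7.351×10⁶ m.
r₂ = 22550 km = 2.255×10⁷ m.
Transfer ellipse a_t = (r₁ + r₂)/2 = 1.495×10⁷ m.
At r₁: circular v_c1 = √(μ/r₁) = 7363 m/s; transfer-perigee v_p = √[μ(2/r₁ − 1/a_t)] = 9043 m/s.
At r₂: circular v_c2 = √(μ/r₂) = 4204 m/s; transfer-apogee v_a = √[μ(2/r₂ − 1/a_t)] = 2948 m/s.
Δv₂ = v_c2 − v_a = 1256 m/s.
= 1.256 km/s.

Δv ≈ 1.26 km/s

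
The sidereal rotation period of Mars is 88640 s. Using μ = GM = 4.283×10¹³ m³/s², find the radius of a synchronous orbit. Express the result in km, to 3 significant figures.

A synchronous orbit has period T, so by Kepler's third law a = (μT²/4π²)^(1/3).
μT²/4π² = 4.283×10¹³ × (8.864×10⁴)² / 39.48 = 8.524×10²¹ m³.
a = 2.043×10⁷ m = 20428 km.

r_sync ≈ 20400 km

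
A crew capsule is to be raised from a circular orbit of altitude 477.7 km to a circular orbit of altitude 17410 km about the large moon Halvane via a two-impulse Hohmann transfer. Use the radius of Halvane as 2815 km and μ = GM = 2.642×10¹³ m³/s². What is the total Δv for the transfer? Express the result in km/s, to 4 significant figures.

Δv_total ≈ 1.420 km/s

r₁ = 2815 + 477.7 = 3292.7 km = 3.2927×10⁶ m.
r₂ = 2815 + 17410 = 20225 km = 2.0225×10⁷ m.
Transfer ellipse a_t = (r₁ + r₂)/2 = 1.176×10⁷ m.
At r₁: circular v_c1 = √(μ/r₁) = 2833 m/s; transfer-periapsis v_p = √[μ(2/r₁ − 1/a_t)] = 3715 m/s.
Δv₁ = v_p − v_c1 = 882.3 m/s.
At r₂: circular v_c2 = √(μ/r₂) = 1143 m/s; transfer-apoapsis v_a = √[μ(2/r₂ − 1/a_t)] = 604.8 m/s.
Δv₂ = v_c2 − v_a = 538.1 m/s.
Total Δv = Δv₁ + Δv₂ = 1420 m/s = 1.420 km/s.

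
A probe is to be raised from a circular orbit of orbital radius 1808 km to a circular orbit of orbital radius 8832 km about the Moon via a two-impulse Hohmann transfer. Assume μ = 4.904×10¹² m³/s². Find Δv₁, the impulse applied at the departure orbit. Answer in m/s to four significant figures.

r₁ = 1808 km = 1.808×10⁶ m.
r₂ = 8832 km = 8.832×10⁶ m.
Transfer ellipse a_t = (r₁ + r₂)/2 = 5.320×10⁶ m.
At r₁: circular v_c1 = √(μ/r₁) = 1647 m/s; transfer-perilune v_p = √[μ(2/r₁ − 1/a_t)] = 2122 m/s.
Δv₁ = v_p − v_c1 = 475.1 m/s.

Δv ≈ 475.1 m/s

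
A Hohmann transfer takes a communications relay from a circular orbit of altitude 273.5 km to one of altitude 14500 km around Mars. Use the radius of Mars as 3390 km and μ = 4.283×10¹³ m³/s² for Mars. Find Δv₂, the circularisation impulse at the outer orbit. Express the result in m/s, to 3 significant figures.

r₁ = 3390 + 273.5 = 3663.5 km = 3.6635×10⁶ m.
r₂ = 3390 + 14500 = 17890 km = 1.7890×10⁷ m.
Transfer ellipse a_t = (r₁ + r₂)/2 = 1.078×10⁷ m.
At r₁: circular v_c1 = √(μ/r₁) = 3419 m/s; transfer-periapsis v_p = √[μ(2/r₁ − 1/a_t)] = 4405 m/s.
At r₂: circular v_c2 = √(μ/r₂) = 1547 m/s; transfer-apoapsis v_a = √[μ(2/r₂ − 1/a_t)] = 902.1 m/s.
Δv₂ = v_c2 − v_a = 645.1 m/s.

Δv ≈ 645 m/s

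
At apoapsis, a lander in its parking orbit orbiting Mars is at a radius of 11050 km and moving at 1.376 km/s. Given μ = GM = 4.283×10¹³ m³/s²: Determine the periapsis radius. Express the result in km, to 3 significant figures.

r_a = 1.105×10⁷ m.
Specific energy ε = v²/2 − μ/r = -2.929×10⁶ J/kg, so a = −μ/(2ε) = 7.311×10⁶ m.
The apsides satisfy r_p + r_a = 2a, so the periapsis radius is 2a − r_a = 3.571×10⁶ m = 3571.1 km.

periapsis radius ≈ 3570 km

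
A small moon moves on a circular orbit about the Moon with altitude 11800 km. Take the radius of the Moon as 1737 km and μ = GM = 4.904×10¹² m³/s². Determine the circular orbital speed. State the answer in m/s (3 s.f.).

v ≈ 602 m/s

r = 1737 + 11800 = 13537 km = 1.3537×10⁷ m.
For a circular orbit v = √(μ/r) = √(4.904×10¹² / 1.354×10⁷) = √(3.623×10⁵) = 601.9 m/s.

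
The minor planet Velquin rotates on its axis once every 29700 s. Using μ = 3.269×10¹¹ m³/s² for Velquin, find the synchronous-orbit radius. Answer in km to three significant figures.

A synchronous orbit has period T, so by Kepler's third law a = (μT²/4π²)^(1/3).
μT²/4π² = 3.269×10¹¹ × (2.970×10⁴)² / 39.48 = 7.304×10¹⁸ m³.
a = 1.940×10⁶ m = 1940.2 km.

r_sync ≈ 1940 km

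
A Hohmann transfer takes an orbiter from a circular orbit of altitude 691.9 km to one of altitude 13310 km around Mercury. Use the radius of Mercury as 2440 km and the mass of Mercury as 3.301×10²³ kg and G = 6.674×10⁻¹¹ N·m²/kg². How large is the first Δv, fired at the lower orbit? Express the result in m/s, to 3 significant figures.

Δv ≈ 773 m/s

μ = GM = 6.674×10⁻¹¹ × 3.301×10²³ = 2.203×10¹³ m³/s².
r₁ = 2440 + 691.9 = 3131.9 km = 3.1319×10⁶ m.
r₂ = 2440 + 13310 = 15750 km = 1.5750×10⁷ m.
Transfer ellipse a_t = (r₁ + r₂)/2 = 9.441×10⁶ m.
At r₁: circular v_c1 = √(μ/r₁) = 2652 m/s; transfer-periherm v_p = √[μ(2/r₁ − 1/a_t)] = 3426 m/s.
Δv₁ = v_p − v_c1 = 773.4 m/s.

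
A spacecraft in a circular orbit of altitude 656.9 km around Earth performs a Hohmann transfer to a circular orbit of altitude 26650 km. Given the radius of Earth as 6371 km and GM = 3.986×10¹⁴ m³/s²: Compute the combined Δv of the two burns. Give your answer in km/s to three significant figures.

Δv_total ≈ 3.56 km/s

r₁ = 6371 + 656.9 = 7027.9 km = 7.0279×10⁶ m.
r₂ = 6371 + 26650 = 33021 km = 3.3021×10⁷ m.
Transfer ellipse a_t = (r₁ + r₂)/2 = 2.002×10⁷ m.
At r₁: circular v_c1 = √(μ/r₁) = 7531 m/s; transfer-perigee v_p = √[μ(2/r₁ − 1/a_t)] = 9671 m/s.
Δv₁ = v_p − v_c1 = 2140 m/s.
At r₂: circular v_c2 = √(μ/r₂) = 3474 m/s; transfer-apogee v_a = √[μ(2/r₂ − 1/a_t)] = 2058 m/s.
Δv₂ = v_c2 − v_a = 1416 m/s.
Total Δv = Δv₁ + Δv₂ = 3556 m/s = 3.556 km/s.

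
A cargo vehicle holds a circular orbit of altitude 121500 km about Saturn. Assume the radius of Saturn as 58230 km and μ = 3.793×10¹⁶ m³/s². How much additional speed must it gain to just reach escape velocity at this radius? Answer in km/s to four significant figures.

r = 58230 + 121500 = 179730 km = 1.7973×10⁸ m.
Circular speed v_c = √(μ/r) = 14530 m/s.
Escape speed v_esc = √(2μ/r) = √2 × v_c = 20540 m/s.
Δv = v_esc − v_c = 6017 m/s = 6.017 km/s.

Δv ≈ 6.017 km/s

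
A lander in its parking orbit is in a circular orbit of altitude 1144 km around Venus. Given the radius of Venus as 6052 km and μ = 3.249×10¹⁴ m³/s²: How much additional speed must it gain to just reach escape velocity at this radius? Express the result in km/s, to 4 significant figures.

r = 6052 + 1144 = 7196.0 km = 7.1960×10⁶ m.
Circular speed v_c = √(μ/r) = 6719 m/s.
Escape speed v_esc = √(2μ/r) = √2 × v_c = 9503 m/s.
Δv = v_esc − v_c = 2783 m/s = 2.783 km/s.

Δv ≈ 2.783 km/s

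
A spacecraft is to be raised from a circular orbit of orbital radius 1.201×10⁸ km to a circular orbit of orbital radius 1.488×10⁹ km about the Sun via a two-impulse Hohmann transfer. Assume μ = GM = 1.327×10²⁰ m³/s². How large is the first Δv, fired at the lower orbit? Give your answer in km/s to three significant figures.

r₁ = 1.201×10⁸ km = 1.201×10¹¹ m.
r₂ = 1.488×10⁹ km = 1.488×10¹² m.
Transfer ellipse a_t = (r₁ + r₂)/2 = 8.040×10¹¹ m.
At r₁: circular v_c1 = √(μ/r₁) = 33240 m/s; transfer-perihelion v_p = √[μ(2/r₁ − 1/a_t)] = 45220 m/s.
Δv₁ = v_p − v_c1 = 11980 m/s.
= 11.98 km/s.

Δv ≈ 12.0 km/s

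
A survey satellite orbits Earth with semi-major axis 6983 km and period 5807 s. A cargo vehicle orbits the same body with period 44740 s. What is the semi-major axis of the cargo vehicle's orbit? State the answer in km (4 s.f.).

a₂ ≈ 27240 km

Kepler's third law: a³ ∝ T², so a₂ = a₁ (T₂/T₁)^(2/3).
T₂/T₁ = 7.704, (T₂/T₁)^(2/3) = 3.901.
a₂ = 6983 × 3.901 = 27240 km.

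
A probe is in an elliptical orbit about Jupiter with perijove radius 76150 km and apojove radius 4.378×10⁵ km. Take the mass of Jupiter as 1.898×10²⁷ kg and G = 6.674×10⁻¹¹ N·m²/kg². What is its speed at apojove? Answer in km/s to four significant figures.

v ≈ 9.260 km/s

μ = GM = 6.674×10⁻¹¹ × 1.898×10²⁷ = 1.267×10¹⁷ m³/s².
Semi-major axis a = (r_p + r_a)/2 = 2.5698×10⁵ km = 2.570×10⁸ m.
Vis-viva: v² = μ(2/r − 1/a) = 1.267×10¹⁷ × (4.568×10⁻⁹ − 3.891×10⁻⁹) = 8.574×10⁷ m²/s².
v = 9260 m/s = 9.260 km/s.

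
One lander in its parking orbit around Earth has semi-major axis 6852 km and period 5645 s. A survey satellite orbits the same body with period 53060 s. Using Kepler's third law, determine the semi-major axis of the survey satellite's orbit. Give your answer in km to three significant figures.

a₂ ≈ 30500 km

Kepler's third law: a³ ∝ T², so a₂ = a₁ (T₂/T₁)^(2/3).
T₂/T₁ = 9.399, (T₂/T₁)^(2/3) = 4.454.
a₂ = 6852 × 4.454 = 30520 km.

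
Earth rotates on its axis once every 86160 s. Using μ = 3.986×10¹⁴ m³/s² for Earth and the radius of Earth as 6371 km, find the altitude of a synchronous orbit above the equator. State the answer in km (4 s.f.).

h_sync ≈ 35790 km

A synchronous orbit has period T, so by Kepler's third law a = (μT²/4π²)^(1/3).
μT²/4π² = 3.986×10¹⁴ × (8.616×10⁴)² / 39.48 = 7.495×10²² m³.
a = 4.216×10⁷ m = 42163 km.
Altitude h = a − R = 42163 − 6371 = 35792 km.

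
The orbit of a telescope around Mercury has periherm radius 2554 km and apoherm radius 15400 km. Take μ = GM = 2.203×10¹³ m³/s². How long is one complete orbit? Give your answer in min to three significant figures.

T ≈ 600 min

Semi-major axis a = (r_p + r_a)/2 = (2554.0 + 15400)/2 = 8977.0 km = 8.977×10⁶ m.
By Kepler's third law T = 2π√(a³/μ) = 2π × 5.730×10³ = 3.601×10⁴ s.
= 600.1 min.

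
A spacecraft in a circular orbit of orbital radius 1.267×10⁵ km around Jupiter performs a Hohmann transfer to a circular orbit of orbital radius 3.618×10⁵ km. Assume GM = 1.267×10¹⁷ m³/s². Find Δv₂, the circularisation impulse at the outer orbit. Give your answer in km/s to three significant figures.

Δv ≈ 5.24 km/s

r₁ = 1.267×10⁵ km = 1.267×10⁸ m.
r₂ = 3.618×10⁵ km = 3.618×10⁸ m.
Transfer ellipse a_t = (r₁ + r₂)/2 = 2.442×10⁸ m.
At r₁: circular v_c1 = √(μ/r₁) = 31620 m/s; transfer-perijove v_p = √[μ(2/r₁ − 1/a_t)] = 38490 m/s.
At r₂: circular v_c2 = √(μ/r₂) = 18710 m/s; transfer-apojove v_a = √[μ(2/r₂ − 1/a_t)] = 13480 m/s.
Δv₂ = v_c2 − v_a = 5235 m/s.
= 5.235 km/s.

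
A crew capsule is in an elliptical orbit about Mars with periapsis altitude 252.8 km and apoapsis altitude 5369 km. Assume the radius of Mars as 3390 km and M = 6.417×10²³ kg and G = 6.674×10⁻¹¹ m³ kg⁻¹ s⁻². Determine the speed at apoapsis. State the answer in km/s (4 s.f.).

v ≈ 1.695 km/s

μ = GM = 6.674×10⁻¹¹ × 6.417×10²³ = 4.283×10¹³ m³/s².
r_p = 3390 + 252.8 = 3642.8 km = 3.6428×10⁶ m.
r_a = 3390 + 5369 = 8759.0 km = 8.7590×10⁶ m.
Semi-major axis a = (r_p + r_a)/2 = 6200.9 km = 6.201×10⁶ m.
Vis-viva: v² = μ(2/r − 1/a) = 4.283×10¹³ × (2.283×10⁻⁷ − 1.613×10⁻⁷) = 2.872×10⁶ m²/s².
v = 1695 m/s = 1.695 km/s.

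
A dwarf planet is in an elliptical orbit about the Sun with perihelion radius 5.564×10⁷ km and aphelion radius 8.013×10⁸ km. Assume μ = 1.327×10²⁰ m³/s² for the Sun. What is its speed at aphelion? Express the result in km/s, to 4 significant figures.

Semi-major axis a = (r_p + r_a)/2 = 4.2847×10⁸ km = 4.285×10¹¹ m.
Vis-viva: v² = μ(2/r − 1/a) = 1.327×10²⁰ × (2.496×10⁻¹² − 2.334×10⁻¹²) = 2.151×10⁷ m²/s².
v = 4637 m/s = 4.637 km/s.

v ≈ 4.637 km/s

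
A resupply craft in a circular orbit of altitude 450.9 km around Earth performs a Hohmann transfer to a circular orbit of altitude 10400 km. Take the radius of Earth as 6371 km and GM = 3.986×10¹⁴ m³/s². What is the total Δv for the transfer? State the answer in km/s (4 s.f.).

Δv_total ≈ 2.638 km/s

r₁ = 6371 + 450.9 = 6821.9 km = 6.8219×10⁶ m.
r₂ = 6371 + 10400 = 16771 km = 1.6771×10⁷ m.
Transfer ellipse a_t = (r₁ + r₂)/2 = 1.180×10⁷ m.
At r₁: circular v_c1 = √(μ/r₁) = 7644 m/s; transfer-perigee v_p = √[μ(2/r₁ − 1/a_t)] = 9114 m/s.
Δv₁ = v_p − v_c1 = 1470 m/s.
At r₂: circular v_c2 = √(μ/r₂) = 4875 m/s; transfer-apogee v_a = √[μ(2/r₂ − 1/a_t)] = 3707 m/s.
Δv₂ = v_c2 − v_a = 1168 m/s.
Total Δv = Δv₁ + Δv₂ = 2638 m/s = 2.638 km/s.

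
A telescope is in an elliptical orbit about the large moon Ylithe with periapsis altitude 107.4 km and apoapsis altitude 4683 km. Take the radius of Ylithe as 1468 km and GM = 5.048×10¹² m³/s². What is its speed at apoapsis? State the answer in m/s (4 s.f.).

v ≈ 578.5 m/s

r_p = 1468 + 107.4 = 1575.4 km = 1.5754×10⁶ m.
r_a = 1468 + 4683 = 6151.0 km = 6.1510×10⁶ m.
Semi-major axis a = (r_p + r_a)/2 = 3863.2 km = 3.863×10⁶ m.
Vis-viva: v² = μ(2/r − 1/a) = 5.048×10¹² × (3.252×10⁻⁷ − 2.589×10⁻⁷) = 3.347×10⁵ m²/s².
v = 578.5 m/s.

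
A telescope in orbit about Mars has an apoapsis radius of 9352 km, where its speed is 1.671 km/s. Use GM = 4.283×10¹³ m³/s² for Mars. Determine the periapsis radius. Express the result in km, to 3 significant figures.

r_a = 9.352×10⁶ m.
Specific energy ε = v²/2 − μ/r = -3.184×10⁶ J/kg, so a = −μ/(2ε) = 6.727×10⁶ m.
The apsides satisfy r_p + r_a = 2a, so the periapsis radius is 2a − r_a = 4.101×10⁶ m = 4101.1 km.

periapsis radius ≈ 4100 km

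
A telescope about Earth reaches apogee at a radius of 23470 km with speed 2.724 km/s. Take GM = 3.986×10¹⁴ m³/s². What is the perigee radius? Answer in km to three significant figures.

r_a = 2.347×10⁷ m.
Specific energy ε = v²/2 − μ/r = -1.327×10⁷ J/kg, so a = −μ/(2ε) = 1.502×10⁷ m.
The apsides satisfy r_p + r_a = 2a, so the perigee radius is 2a − r_a = 6.560×10⁶ m = 6560.2 km.

perigee radius ≈ 6560 km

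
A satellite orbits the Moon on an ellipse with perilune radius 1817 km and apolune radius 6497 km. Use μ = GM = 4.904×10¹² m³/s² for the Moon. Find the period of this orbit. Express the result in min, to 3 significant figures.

Semi-major axis a = (r_p + r_a)/2 = (1817.0 + 6497.0)/2 = 4157.0 km = 4.157×10⁶ m.
By Kepler's third law T = 2π√(a³/μ) = 2π × 3.827×10³ = 2.405×10⁴ s.
= 400.8 min.

T ≈ 401 min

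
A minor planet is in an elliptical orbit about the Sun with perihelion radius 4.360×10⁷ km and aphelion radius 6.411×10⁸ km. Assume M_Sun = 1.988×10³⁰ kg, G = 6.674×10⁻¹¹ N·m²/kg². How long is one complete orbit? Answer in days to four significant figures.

T ≈ 1265 days

μ = GM = 6.674×10⁻¹¹ × 1.988×10³⁰ = 1.327×10²⁰ m³/s².
Semi-major axis a = (r_p + r_a)/2 = (4.3600×10⁷ + 6.4110×10⁸)/2 = 3.4235×10⁸ km = 3.424×10¹¹ m.
By Kepler's third law T = 2π√(a³/μ) = 2π × 1.739×10⁷ = 1.093×10⁸ s.
= 1265 days.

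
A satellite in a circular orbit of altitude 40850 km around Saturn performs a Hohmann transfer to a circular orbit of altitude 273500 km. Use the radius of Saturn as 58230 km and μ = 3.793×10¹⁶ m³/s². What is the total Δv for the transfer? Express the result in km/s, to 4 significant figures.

r₁ = 58230 + 40850 = 99080 km = 9.9080×10⁷ m.
r₂ = 58230 + 273500 = 331730 km = 3.3173×10⁸ m.
Transfer ellipse a_t = (r₁ + r₂)/2 = 2.154×10⁸ m.
At r₁: circular v_c1 = √(μ/r₁) = 19570 m/s; transfer-perikrone v_p = √[μ(2/r₁ − 1/a_t)] = 24280 m/s.
Δv₁ = v_p − v_c1 = 4715 m/s.
At r₂: circular v_c2 = √(μ/r₂) = 10690 m/s; transfer-apokrone v_a = √[μ(2/r₂ − 1/a_t)] = 7252 m/s.
Δv₂ = v_c2 − v_a = 3441 m/s.
Total Δv = Δv₁ + Δv₂ = 8156 m/s = 8.156 km/s.

Δv_total ≈ 8.156 km/s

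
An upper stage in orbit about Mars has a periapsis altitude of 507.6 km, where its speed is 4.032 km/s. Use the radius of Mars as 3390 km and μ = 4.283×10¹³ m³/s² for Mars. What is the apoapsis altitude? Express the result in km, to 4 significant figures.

r_p = 3390 + 507.6 = 3897.6 km = 3.898×10⁶ m.
Specific energy ε = v²/2 − μ/r = -2.860×10⁶ J/kg, so a = −μ/(2ε) = 7.487×10⁶ m.
The apsides satisfy r_p + r_a = 2a, so the apoapsis radius is 2a − r_p = 1.108×10⁷ m = 11076 km.
Apoapsis altitude = 11076 − 3390 = 7686.3 km.

apoapsis altitude ≈ 7686 km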